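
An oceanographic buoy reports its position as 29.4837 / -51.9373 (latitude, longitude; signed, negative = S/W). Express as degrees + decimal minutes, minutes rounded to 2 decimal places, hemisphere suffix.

29° 29.02′ N, 51° 56.24′ W

Latitude: fractional part 0.483700 → 29.0220 minutes
Longitude is negative → W; |value| = 51.937300
Lon: 51° + 0.937300 × 60 = 51° 56.2380′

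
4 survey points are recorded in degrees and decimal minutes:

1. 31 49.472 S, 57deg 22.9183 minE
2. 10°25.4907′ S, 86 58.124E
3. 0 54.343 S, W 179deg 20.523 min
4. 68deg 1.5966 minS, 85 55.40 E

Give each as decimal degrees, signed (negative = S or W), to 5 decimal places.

Point 1:
  φ: 31 + 49.472/60 = 31.824533
  S → negative
  Lon: 57 + 22.9183/60 = 57.381972
  E → positive
Point 2:
  Lat: 25.4907′ = 0.424845°; total 10.424845
  S ⇒ negate
  λ: 58.124′ = 0.968733°; total 86.968733
  E → positive
Point 3:
  Latitude: 54.343′ = 0.905717°; total 0.905717
  S ⇒ negate
  Lon: 20.523′ = 0.342050°; total 179.342050
  W ⇒ negate
Point 4:
  Latitude: 1.5966′ = 0.026610°; total 68.026610
  hemisphere S, so the sign is −
  Longitude: 85 + 55.4/60 = 85.923333
  E → positive

1. -31.82453, 57.38197
2. -10.42485, 86.96873
3. -0.90572, -179.34205
4. -68.02661, 85.92333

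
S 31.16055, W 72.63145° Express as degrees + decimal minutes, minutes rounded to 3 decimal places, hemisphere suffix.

31° 9.633′ S, 72° 37.887′ W

Lat: fractional part 0.160550 → 9.63300 minutes
Lon: 72° + 0.631450 × 60 = 72° 37.88700′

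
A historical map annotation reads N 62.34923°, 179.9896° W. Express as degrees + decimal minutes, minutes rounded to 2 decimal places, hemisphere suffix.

Latitude: fractional part 0.349230 → 20.9538 minutes
λ: minutes = (179.989600 − 179) × 60 = 59.3760

62° 20.95′ N, 179° 59.38′ W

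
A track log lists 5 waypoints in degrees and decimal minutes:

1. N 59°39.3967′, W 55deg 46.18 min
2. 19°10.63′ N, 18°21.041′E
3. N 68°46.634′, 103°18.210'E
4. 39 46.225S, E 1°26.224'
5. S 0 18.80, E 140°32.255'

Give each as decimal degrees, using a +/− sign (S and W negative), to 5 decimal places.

Point 1:
  Lat: 39.3967′ = 0.656612°; total 59.656612
  N ⇒ keep positive
  Longitude: 55 + 46.18/60 = 55.769667
  W → negative
Point 2:
  Latitude: 19 + 10.63/60 = 19.177167
  N ⇒ keep positive
  Longitude: 18 + 21.041/60 = 18.350683
  E → positive
Point 3:
  Lat: 68 + 46.634/60 = 68.777233
  N → positive
  Longitude: 18.21′ = 0.303500°; total 103.303500
  E → positive
Point 4:
  Latitude: 39 + 46.225/60 = 39.770417
  hemisphere S, so the sign is −
  Longitude: 1 + 26.224/60 = 1.437067
  E ⇒ keep positive
Point 5:
  Lat: 18.8′ = 0.313333°; total 0.313333
  hemisphere S, so the sign is −
  Lon: 32.255′ = 0.537583°; total 140.537583
  E → positive

1. 59.65661, -55.76967
2. 19.17717, 18.35068
3. 68.77723, 103.30350
4. -39.77042, 1.43707
5. -0.31333, 140.53758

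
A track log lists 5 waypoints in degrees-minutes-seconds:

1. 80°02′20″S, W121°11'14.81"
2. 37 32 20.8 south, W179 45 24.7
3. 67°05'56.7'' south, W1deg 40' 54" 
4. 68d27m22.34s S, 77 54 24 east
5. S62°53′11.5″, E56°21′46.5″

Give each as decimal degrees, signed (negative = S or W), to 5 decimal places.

Point 1:
  Lat: 80° + 2/60 + 20/3600 = 80 + 0.033333 + 0.005556 = 80.038889
  S ⇒ negate
  Lon: 121° + 11/60 + 14.81/3600 = 121 + 0.183333 + 0.004114 = 121.187447
  W ⇒ negate
Point 2:
  Lat: 32′ + 20.8″ = 32.34667′; 37 + 32.34667/60 = 37.539111
  hemisphere S, so the sign is −
  Longitude: 45′ + 24.7″ = 45.41167′; 179 + 45.41167/60 = 179.756861
  hemisphere W, so the sign is −
Point 3:
  Lat: 67° + 5/60 + 56.7/3600 = 67 + 0.083333 + 0.015750 = 67.099083
  hemisphere S, so the sign is −
  λ: 1° + 40/60 + 54/3600 = 1 + 0.666667 + 0.015000 = 1.681667
  W ⇒ negate
Point 4:
  φ: 27′ + 22.34″ = 27.37233′; 68 + 27.37233/60 = 68.456206
  hemisphere S, so the sign is −
  λ: 77° + 54/60 + 24/3600 = 77 + 0.900000 + 0.006667 = 77.906667
  E ⇒ keep positive
Point 5:
  Latitude: 62° + 53/60 + 11.5/3600 = 62 + 0.883333 + 0.003194 = 62.886528
  S → negative
  Longitude: 21′ + 46.5″ = 21.77500′; 56 + 21.77500/60 = 56.362917
  E ⇒ keep positive

1. -80.03889, -121.18745
2. -37.53911, -179.75686
3. -67.09908, -1.68167
4. -68.45621, 77.90667
5. -62.88653, 56.36292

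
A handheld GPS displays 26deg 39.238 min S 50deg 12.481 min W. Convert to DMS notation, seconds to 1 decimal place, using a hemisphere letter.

26°39′14.3″ S, 50°12′28.9″ W

Lat: fractional minutes 0.23800 × 60 = 14.280″
Longitude: 12.48100′ → 12′ and 0.48100 × 60 = 28.860″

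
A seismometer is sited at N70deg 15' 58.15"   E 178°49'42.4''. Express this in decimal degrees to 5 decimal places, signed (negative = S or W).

Lat: 15′ + 58.15″ = 15.96917′; 70 + 15.96917/60 = 70.266153
N ⇒ keep positive
λ: 49′ + 42.4″ = 49.70667′; 178 + 49.70667/60 = 178.828444
E → positive

70.26615, 178.82844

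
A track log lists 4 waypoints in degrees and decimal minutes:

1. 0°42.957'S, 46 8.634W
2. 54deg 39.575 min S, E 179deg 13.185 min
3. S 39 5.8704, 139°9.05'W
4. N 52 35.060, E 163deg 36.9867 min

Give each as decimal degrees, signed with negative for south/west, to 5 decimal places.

1. -0.71595, -46.14390
2. -54.65958, 179.21975
3. -39.09784, -139.15083
4. 52.58433, 163.61645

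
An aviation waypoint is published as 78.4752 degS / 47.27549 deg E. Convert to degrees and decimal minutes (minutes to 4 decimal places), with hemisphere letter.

78° 28.5120′ S, 47° 16.5294′ E

φ: 78° + 0.475200 × 60 = 78° 28.512000′
λ: minutes = (47.275490 − 47) × 60 = 16.529400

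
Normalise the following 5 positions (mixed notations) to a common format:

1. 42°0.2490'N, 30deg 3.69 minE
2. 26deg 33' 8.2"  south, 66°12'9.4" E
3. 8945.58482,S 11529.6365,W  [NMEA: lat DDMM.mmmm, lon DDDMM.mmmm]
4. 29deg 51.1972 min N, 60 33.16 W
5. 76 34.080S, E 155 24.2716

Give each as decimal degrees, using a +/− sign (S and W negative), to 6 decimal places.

1. 42.004150, 30.061500
2. -26.552278, 66.202611
3. -89.759747, -115.493942
4. 29.853287, -60.552667
5. -76.568000, 155.404527

Point 1:
  φ: 42 + 0.249/60 = 42.0041500
  N ⇒ keep positive
  Longitude: 30 + 3.69/60 = 30.0615000
  E ⇒ keep positive
Point 2:
  Latitude: 26° + 33/60 + 8.2/3600 = 26 + 0.550000 + 0.002278 = 26.5522778
  S → negative
  Lon: 66° + 12/60 + 9.4/3600 = 66 + 0.200000 + 0.002611 = 66.2026111
  E → positive
Point 3:
  φ: split at 2 digits → 89° and 45.58482′; 89 + 45.58482/60 = 89.7597470
  S ⇒ negate
  λ: degrees = first 3 digits = 115, minutes = 29.6365; 115 + 29.6365/60 = 115.4939417
  W → negative
Point 4:
  Latitude: 29 + 51.1972/60 = 29.8532867
  N → positive
  Longitude: 60 + 33.16/60 = 60.5526667
  W → negative
Point 5:
  Latitude: 34.08′ = 0.568000°; total 76.5680000
  S → negative
  Lon: 24.2716′ = 0.404527°; total 155.4045267
  E → positive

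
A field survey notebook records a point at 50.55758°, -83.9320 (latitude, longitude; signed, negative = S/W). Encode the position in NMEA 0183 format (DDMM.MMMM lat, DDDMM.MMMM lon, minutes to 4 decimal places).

Latitude: minutes = (50.557580 − 50) × 60 = 33.454800
Longitude is negative → W; |value| = 83.932000
Longitude: 83° + 0.932000 × 60 = 83° 55.920000′

5033.4548,N / 08355.9200,W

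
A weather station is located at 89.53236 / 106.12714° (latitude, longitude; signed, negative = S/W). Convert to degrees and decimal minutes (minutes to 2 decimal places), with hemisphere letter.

89° 31.94′ N, 106° 7.63′ E

Latitude: fractional part 0.532360 → 31.9416 minutes
Lon: fractional part 0.127140 → 7.6284 minutes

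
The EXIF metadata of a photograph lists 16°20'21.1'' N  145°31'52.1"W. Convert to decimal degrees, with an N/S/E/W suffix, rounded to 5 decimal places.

16.33919° N, 145.53114° W

φ: 20′ + 21.1″ = 20.35167′; 16 + 20.35167/60 = 16.339194
λ: 145° + 31/60 + 52.1/3600 = 145 + 0.516667 + 0.014472 = 145.531139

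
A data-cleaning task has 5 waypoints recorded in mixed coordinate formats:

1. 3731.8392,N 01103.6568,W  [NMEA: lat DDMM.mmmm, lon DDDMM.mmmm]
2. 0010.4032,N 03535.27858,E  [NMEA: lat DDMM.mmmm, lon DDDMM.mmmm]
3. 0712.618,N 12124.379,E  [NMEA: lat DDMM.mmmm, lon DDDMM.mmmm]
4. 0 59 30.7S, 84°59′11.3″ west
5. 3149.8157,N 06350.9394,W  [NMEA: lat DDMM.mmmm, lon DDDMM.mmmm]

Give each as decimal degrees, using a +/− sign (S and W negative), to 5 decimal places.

Point 1:
  Latitude: degrees = first 2 digits = 37, minutes = 31.8392; 37 + 31.8392/60 = 37.530653
  N ⇒ keep positive
  Lon: degrees = first 3 digits = 11, minutes = 3.6568; 11 + 3.6568/60 = 11.060947
  W ⇒ negate
Point 2:
  Lat: split at 2 digits → 00° and 10.4032′; 0 + 10.4032/60 = 0.173387
  N → positive
  Lon: split at 3 digits → 035° and 35.27858′; 35 + 35.27858/60 = 35.587976
  E ⇒ keep positive
Point 3:
  Lat: degrees = first 2 digits = 7, minutes = 12.618; 7 + 12.618/60 = 7.210300
  N → positive
  Longitude: split at 3 digits → 121° and 24.379′; 121 + 24.379/60 = 121.406317
  E → positive
Point 4:
  Lat: 0° + 59/60 + 30.7/3600 = 0 + 0.983333 + 0.008528 = 0.991861
  hemisphere S, so the sign is −
  Lon: 59′ + 11.3″ = 59.18833′; 84 + 59.18833/60 = 84.986472
  W ⇒ negate
Point 5:
  φ: split at 2 digits → 31° and 49.8157′; 31 + 49.8157/60 = 31.830262
  N ⇒ keep positive
  Lon: degrees = first 3 digits = 63, minutes = 50.9394; 63 + 50.9394/60 = 63.848990
  W ⇒ negate

1. 37.53065, -11.06095
2. 0.17339, 35.58798
3. 7.21030, 121.40632
4. -0.99186, -84.98647
5. 31.83026, -63.84899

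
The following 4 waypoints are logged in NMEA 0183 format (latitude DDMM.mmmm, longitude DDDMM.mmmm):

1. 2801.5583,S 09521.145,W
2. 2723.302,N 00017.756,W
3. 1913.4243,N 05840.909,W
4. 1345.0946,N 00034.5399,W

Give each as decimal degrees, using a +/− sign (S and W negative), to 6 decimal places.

Point 1:
  Lat: degrees = first 2 digits = 28, minutes = 1.5583; 28 + 1.5583/60 = 28.0259717
  hemisphere S, so the sign is −
  Longitude: split at 3 digits → 095° and 21.145′; 95 + 21.145/60 = 95.3524167
  hemisphere W, so the sign is −
Point 2:
  Lat: split at 2 digits → 27° and 23.302′; 27 + 23.302/60 = 27.3883667
  N → positive
  Longitude: split at 3 digits → 000° and 17.756′; 0 + 17.756/60 = 0.2959333
  W → negative
Point 3:
  Lat: split at 2 digits → 19° and 13.4243′; 19 + 13.4243/60 = 19.2237383
  N → positive
  λ: split at 3 digits → 058° and 40.909′; 58 + 40.909/60 = 58.6818167
  W → negative
Point 4:
  φ: split at 2 digits → 13° and 45.0946′; 13 + 45.0946/60 = 13.7515767
  N ⇒ keep positive
  λ: split at 3 digits → 000° and 34.5399′; 0 + 34.5399/60 = 0.5756650
  hemisphere W, so the sign is −

1. -28.025972, -95.352417
2. 27.388367, -0.295933
3. 19.223738, -58.681817
4. 13.751577, -0.575665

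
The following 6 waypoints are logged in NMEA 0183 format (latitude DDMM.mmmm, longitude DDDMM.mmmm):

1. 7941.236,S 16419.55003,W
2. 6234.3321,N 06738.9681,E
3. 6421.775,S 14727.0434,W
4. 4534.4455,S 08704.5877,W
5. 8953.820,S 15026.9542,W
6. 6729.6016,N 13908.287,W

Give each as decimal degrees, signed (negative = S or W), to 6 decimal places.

Point 1:
  Lat: split at 2 digits → 79° and 41.236′; 79 + 41.236/60 = 79.6872667
  S ⇒ negate
  Longitude: split at 3 digits → 164° and 19.55003′; 164 + 19.55003/60 = 164.3258338
  W ⇒ negate
Point 2:
  Latitude: split at 2 digits → 62° and 34.3321′; 62 + 34.3321/60 = 62.5722017
  N ⇒ keep positive
  λ: degrees = first 3 digits = 67, minutes = 38.9681; 67 + 38.9681/60 = 67.6494683
  E ⇒ keep positive
Point 3:
  φ: split at 2 digits → 64° and 21.775′; 64 + 21.775/60 = 64.3629167
  S ⇒ negate
  λ: split at 3 digits → 147° and 27.0434′; 147 + 27.0434/60 = 147.4507233
  W ⇒ negate
Point 4:
  Latitude: degrees = first 2 digits = 45, minutes = 34.4455; 45 + 34.4455/60 = 45.5740917
  S → negative
  λ: degrees = first 3 digits = 87, minutes = 4.5877; 87 + 4.5877/60 = 87.0764617
  W → negative
Point 5:
  Latitude: split at 2 digits → 89° and 53.82′; 89 + 53.82/60 = 89.8970000
  hemisphere S, so the sign is −
  Longitude: split at 3 digits → 150° and 26.9542′; 150 + 26.9542/60 = 150.4492367
  hemisphere W, so the sign is −
Point 6:
  Latitude: split at 2 digits → 67° and 29.6016′; 67 + 29.6016/60 = 67.4933600
  N ⇒ keep positive
  λ: split at 3 digits → 139° and 8.287′; 139 + 8.287/60 = 139.1381167
  W → negative

1. -79.687267, -164.325834
2. 62.572202, 67.649468
3. -64.362917, -147.450723
4. -45.574092, -87.076462
5. -89.897000, -150.449237
6. 67.493360, -139.138117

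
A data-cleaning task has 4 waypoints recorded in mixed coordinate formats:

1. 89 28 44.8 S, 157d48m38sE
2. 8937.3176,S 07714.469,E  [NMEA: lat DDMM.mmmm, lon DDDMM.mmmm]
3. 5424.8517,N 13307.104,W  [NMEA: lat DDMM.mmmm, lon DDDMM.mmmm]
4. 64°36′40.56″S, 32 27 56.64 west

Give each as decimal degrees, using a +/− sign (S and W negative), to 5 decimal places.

1. -89.47911, 157.81056
2. -89.62196, 77.24115
3. 54.41420, -133.11840
4. -64.61127, -32.46573

Point 1:
  Latitude: 89° + 28/60 + 44.8/3600 = 89 + 0.466667 + 0.012444 = 89.479111
  hemisphere S, so the sign is −
  Lon: 157° + 48/60 + 38/3600 = 157 + 0.800000 + 0.010556 = 157.810556
  E ⇒ keep positive
Point 2:
  φ: degrees = first 2 digits = 89, minutes = 37.3176; 89 + 37.3176/60 = 89.621960
  S → negative
  λ: degrees = first 3 digits = 77, minutes = 14.469; 77 + 14.469/60 = 77.241150
  E → positive
Point 3:
  Lat: degrees = first 2 digits = 54, minutes = 24.8517; 54 + 24.8517/60 = 54.414195
  N → positive
  Lon: degrees = first 3 digits = 133, minutes = 7.104; 133 + 7.104/60 = 133.118400
  W ⇒ negate
Point 4:
  φ: 64° + 36/60 + 40.56/3600 = 64 + 0.600000 + 0.011267 = 64.611267
  S → negative
  Lon: 32 + 27/60 + 56.64/3600 = 32.465733
  W → negative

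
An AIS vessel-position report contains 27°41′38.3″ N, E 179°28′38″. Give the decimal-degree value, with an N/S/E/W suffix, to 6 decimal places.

27.693972° N, 179.477222° E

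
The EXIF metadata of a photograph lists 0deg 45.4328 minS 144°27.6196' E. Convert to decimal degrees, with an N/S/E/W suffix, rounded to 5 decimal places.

φ: 0 + 45.4328/60 = 0.757213
Longitude: 144 + 27.6196/60 = 144.460327

0.75721° S, 144.46033° E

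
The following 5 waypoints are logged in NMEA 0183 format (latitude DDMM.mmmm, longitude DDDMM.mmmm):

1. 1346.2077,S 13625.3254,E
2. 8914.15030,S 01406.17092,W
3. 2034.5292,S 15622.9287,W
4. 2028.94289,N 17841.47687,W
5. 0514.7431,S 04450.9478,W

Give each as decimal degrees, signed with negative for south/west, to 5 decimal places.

Point 1:
  Latitude: split at 2 digits → 13° and 46.2077′; 13 + 46.2077/60 = 13.770128
  S → negative
  λ: degrees = first 3 digits = 136, minutes = 25.3254; 136 + 25.3254/60 = 136.422090
  E → positive
Point 2:
  Lat: split at 2 digits → 89° and 14.1503′; 89 + 14.1503/60 = 89.235838
  S ⇒ negate
  Lon: degrees = first 3 digits = 14, minutes = 6.17092; 14 + 6.17092/60 = 14.102849
  W ⇒ negate
Point 3:
  φ: split at 2 digits → 20° and 34.5292′; 20 + 34.5292/60 = 20.575487
  S ⇒ negate
  Longitude: degrees = first 3 digits = 156, minutes = 22.9287; 156 + 22.9287/60 = 156.382145
  W → negative
Point 4:
  Lat: split at 2 digits → 20° and 28.94289′; 20 + 28.94289/60 = 20.482382
  N ⇒ keep positive
  Lon: degrees = first 3 digits = 178, minutes = 41.47687; 178 + 41.47687/60 = 178.691281
  W ⇒ negate
Point 5:
  Lat: degrees = first 2 digits = 5, minutes = 14.7431; 5 + 14.7431/60 = 5.245718
  hemisphere S, so the sign is −
  λ: degrees = first 3 digits = 44, minutes = 50.9478; 44 + 50.9478/60 = 44.849130
  hemisphere W, so the sign is −

1. -13.77013, 136.42209
2. -89.23584, -14.10285
3. -20.57549, -156.38215
4. 20.48238, -178.69128
5. -5.24572, -44.84913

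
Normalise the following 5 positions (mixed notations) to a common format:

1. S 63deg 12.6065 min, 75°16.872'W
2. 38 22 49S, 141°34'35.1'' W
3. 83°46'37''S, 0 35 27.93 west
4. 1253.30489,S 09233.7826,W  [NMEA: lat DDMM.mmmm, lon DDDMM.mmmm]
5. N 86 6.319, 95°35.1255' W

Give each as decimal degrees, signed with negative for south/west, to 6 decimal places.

Point 1:
  Lat: 12.6065′ = 0.210108°; total 63.2101083
  S ⇒ negate
  λ: 16.872′ = 0.281200°; total 75.2812000
  W ⇒ negate
Point 2:
  Latitude: 38° + 22/60 + 49/3600 = 38 + 0.366667 + 0.013611 = 38.3802778
  hemisphere S, so the sign is −
  Longitude: 34′ + 35.1″ = 34.58500′; 141 + 34.58500/60 = 141.5764167
  W ⇒ negate
Point 3:
  Lat: 46′ + 37″ = 46.61667′; 83 + 46.61667/60 = 83.7769444
  S ⇒ negate
  Longitude: 35′ + 27.93″ = 35.46550′; 0 + 35.46550/60 = 0.5910917
  W → negative
Point 4:
  φ: degrees = first 2 digits = 12, minutes = 53.30489; 12 + 53.30489/60 = 12.8884148
  hemisphere S, so the sign is −
  Lon: split at 3 digits → 092° and 33.7826′; 92 + 33.7826/60 = 92.5630433
  hemisphere W, so the sign is −
Point 5:
  Latitude: 86 + 6.319/60 = 86.1053167
  N ⇒ keep positive
  Lon: 35.1255′ = 0.585425°; total 95.5854250
  W ⇒ negate

1. -63.210108, -75.281200
2. -38.380278, -141.576417
3. -83.776944, -0.591092
4. -12.888415, -92.563043
5. 86.105317, -95.585425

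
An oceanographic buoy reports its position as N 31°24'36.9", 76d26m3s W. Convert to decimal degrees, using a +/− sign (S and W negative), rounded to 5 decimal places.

31.41025, -76.43417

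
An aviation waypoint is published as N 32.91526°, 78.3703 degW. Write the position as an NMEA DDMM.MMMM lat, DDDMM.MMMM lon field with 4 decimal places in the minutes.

Lat: fractional part 0.915260 → 54.915600 minutes
Lon: minutes = (78.370300 − 78) × 60 = 22.218000

3254.9156,N / 07822.2180,W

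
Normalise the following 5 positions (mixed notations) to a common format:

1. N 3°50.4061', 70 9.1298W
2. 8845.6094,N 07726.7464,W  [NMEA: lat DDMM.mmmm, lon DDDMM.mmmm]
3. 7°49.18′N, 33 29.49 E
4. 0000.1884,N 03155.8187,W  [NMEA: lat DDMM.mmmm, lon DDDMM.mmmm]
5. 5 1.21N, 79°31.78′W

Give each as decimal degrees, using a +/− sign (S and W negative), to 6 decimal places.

Point 1:
  Lat: 50.4061′ = 0.840102°; total 3.8401017
  N → positive
  Lon: 9.1298′ = 0.152163°; total 70.1521633
  W → negative
Point 2:
  Lat: degrees = first 2 digits = 88, minutes = 45.6094; 88 + 45.6094/60 = 88.7601567
  N ⇒ keep positive
  Longitude: degrees = first 3 digits = 77, minutes = 26.7464; 77 + 26.7464/60 = 77.4457733
  W → negative
Point 3:
  Latitude: 49.18′ = 0.819667°; total 7.8196667
  N → positive
  Lon: 33 + 29.49/60 = 33.4915000
  E → positive
Point 4:
  Lat: split at 2 digits → 00° and 0.1884′; 0 + 0.1884/60 = 0.0031400
  N → positive
  Longitude: degrees = first 3 digits = 31, minutes = 55.8187; 31 + 55.8187/60 = 31.9303117
  W → negative
Point 5:
  φ: 1.21′ = 0.020167°; total 5.0201667
  N ⇒ keep positive
  Lon: 31.78′ = 0.529667°; total 79.5296667
  hemisphere W, so the sign is −

1. 3.840102, -70.152163
2. 88.760157, -77.445773
3. 7.819667, 33.491500
4. 0.003140, -31.930312
5. 5.020167, -79.529667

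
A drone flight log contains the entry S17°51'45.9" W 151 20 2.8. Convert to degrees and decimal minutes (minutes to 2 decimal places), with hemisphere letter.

φ: 51 + 45.9/60 = 51.7650′
λ: 20 + 2.8/60 = 20.0467′

17° 51.77′ S, 151° 20.05′ W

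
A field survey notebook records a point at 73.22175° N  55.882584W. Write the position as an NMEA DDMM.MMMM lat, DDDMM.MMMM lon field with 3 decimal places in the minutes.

Latitude: minutes = (73.221750 − 73) × 60 = 13.30500
Longitude: 55° + 0.882584 × 60 = 55° 52.95504′

7313.305,N / 05552.955,W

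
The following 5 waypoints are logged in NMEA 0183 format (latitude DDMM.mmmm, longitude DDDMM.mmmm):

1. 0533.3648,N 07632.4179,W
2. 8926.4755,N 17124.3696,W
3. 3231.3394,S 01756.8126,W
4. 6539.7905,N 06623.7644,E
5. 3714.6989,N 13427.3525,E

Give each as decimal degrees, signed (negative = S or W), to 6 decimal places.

1. 5.556080, -76.540298
2. 89.441258, -171.406160
3. -32.522323, -17.946877
4. 65.663175, 66.396073
5. 37.244982, 134.455875

Point 1:
  Lat: degrees = first 2 digits = 5, minutes = 33.3648; 5 + 33.3648/60 = 5.5560800
  N ⇒ keep positive
  Lon: degrees = first 3 digits = 76, minutes = 32.4179; 76 + 32.4179/60 = 76.5402983
  W → negative
Point 2:
  Lat: split at 2 digits → 89° and 26.4755′; 89 + 26.4755/60 = 89.4412583
  N ⇒ keep positive
  Longitude: split at 3 digits → 171° and 24.3696′; 171 + 24.3696/60 = 171.4061600
  W → negative
Point 3:
  Latitude: degrees = first 2 digits = 32, minutes = 31.3394; 32 + 31.3394/60 = 32.5223233
  S ⇒ negate
  Longitude: split at 3 digits → 017° and 56.8126′; 17 + 56.8126/60 = 17.9468767
  hemisphere W, so the sign is −
Point 4:
  Lat: degrees = first 2 digits = 65, minutes = 39.7905; 65 + 39.7905/60 = 65.6631750
  N ⇒ keep positive
  Longitude: degrees = first 3 digits = 66, minutes = 23.7644; 66 + 23.7644/60 = 66.3960733
  E → positive
Point 5:
  Lat: degrees = first 2 digits = 37, minutes = 14.6989; 37 + 14.6989/60 = 37.2449817
  N → positive
  λ: split at 3 digits → 134° and 27.3525′; 134 + 27.3525/60 = 134.4558750
  E ⇒ keep positive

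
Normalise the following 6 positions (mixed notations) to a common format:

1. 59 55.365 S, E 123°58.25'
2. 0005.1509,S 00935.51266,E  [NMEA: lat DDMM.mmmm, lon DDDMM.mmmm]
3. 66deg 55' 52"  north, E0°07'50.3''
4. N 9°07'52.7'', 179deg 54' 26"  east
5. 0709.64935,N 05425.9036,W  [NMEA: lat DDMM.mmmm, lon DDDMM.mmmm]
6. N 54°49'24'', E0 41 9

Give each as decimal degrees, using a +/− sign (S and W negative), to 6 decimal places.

Point 1:
  Lat: 55.365′ = 0.922750°; total 59.9227500
  S → negative
  λ: 123 + 58.25/60 = 123.9708333
  E ⇒ keep positive
Point 2:
  Lat: degrees = first 2 digits = 0, minutes = 5.1509; 0 + 5.1509/60 = 0.0858483
  hemisphere S, so the sign is −
  Longitude: degrees = first 3 digits = 9, minutes = 35.51266; 9 + 35.51266/60 = 9.5918777
  E → positive
Point 3:
  φ: 66 + 55/60 + 52/3600 = 66.9311111
  N ⇒ keep positive
  Longitude: 0 + 7/60 + 50.3/3600 = 0.1306389
  E ⇒ keep positive
Point 4:
  Latitude: 9° + 7/60 + 52.7/3600 = 9 + 0.116667 + 0.014639 = 9.1313056
  N → positive
  Longitude: 54′ + 26″ = 54.43333′; 179 + 54.43333/60 = 179.9072222
  E ⇒ keep positive
Point 5:
  Lat: degrees = first 2 digits = 7, minutes = 9.64935; 7 + 9.64935/60 = 7.1608225
  N ⇒ keep positive
  Longitude: split at 3 digits → 054° and 25.9036′; 54 + 25.9036/60 = 54.4317267
  W → negative
Point 6:
  φ: 54° + 49/60 + 24/3600 = 54 + 0.816667 + 0.006667 = 54.8233333
  N ⇒ keep positive
  λ: 41′ + 9″ = 41.15000′; 0 + 41.15000/60 = 0.6858333
  E ⇒ keep positive

1. -59.922750, 123.970833
2. -0.085848, 9.591878
3. 66.931111, 0.130639
4. 9.131306, 179.907222
5. 7.160823, -54.431727
6. 54.823333, 0.685833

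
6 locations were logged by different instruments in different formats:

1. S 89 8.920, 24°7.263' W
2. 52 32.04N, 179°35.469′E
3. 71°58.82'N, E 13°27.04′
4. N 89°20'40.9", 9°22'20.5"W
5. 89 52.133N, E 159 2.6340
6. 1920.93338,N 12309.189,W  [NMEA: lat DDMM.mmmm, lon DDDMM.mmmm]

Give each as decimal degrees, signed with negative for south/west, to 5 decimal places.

1. -89.14867, -24.12105
2. 52.53400, 179.59115
3. 71.98033, 13.45067
4. 89.34469, -9.37236
5. 89.86888, 159.04390
6. 19.34889, -123.15315

Point 1:
  Lat: 89 + 8.92/60 = 89.148667
  hemisphere S, so the sign is −
  Longitude: 7.263′ = 0.121050°; total 24.121050
  W ⇒ negate
Point 2:
  Latitude: 52 + 32.04/60 = 52.534000
  N ⇒ keep positive
  Longitude: 179 + 35.469/60 = 179.591150
  E → positive
Point 3:
  Lat: 58.82′ = 0.980333°; total 71.980333
  N → positive
  Lon: 27.04′ = 0.450667°; total 13.450667
  E → positive
Point 4:
  Latitude: 89° + 20/60 + 40.9/3600 = 89 + 0.333333 + 0.011361 = 89.344694
  N → positive
  Lon: 22′ + 20.5″ = 22.34167′; 9 + 22.34167/60 = 9.372361
  hemisphere W, so the sign is −
Point 5:
  Latitude: 52.133′ = 0.868883°; total 89.868883
  N → positive
  Longitude: 159 + 2.634/60 = 159.043900
  E ⇒ keep positive
Point 6:
  Latitude: degrees = first 2 digits = 19, minutes = 20.93338; 19 + 20.93338/60 = 19.348890
  N ⇒ keep positive
  Longitude: degrees = first 3 digits = 123, minutes = 9.189; 123 + 9.189/60 = 123.153150
  W ⇒ negate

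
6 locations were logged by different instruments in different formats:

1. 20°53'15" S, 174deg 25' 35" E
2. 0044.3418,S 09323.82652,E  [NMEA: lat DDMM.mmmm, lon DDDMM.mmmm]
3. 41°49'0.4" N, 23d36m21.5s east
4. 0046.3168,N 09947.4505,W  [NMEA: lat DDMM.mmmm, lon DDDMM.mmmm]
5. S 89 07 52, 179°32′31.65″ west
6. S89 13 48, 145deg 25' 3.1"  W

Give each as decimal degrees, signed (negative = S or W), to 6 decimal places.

Point 1:
  φ: 20° + 53/60 + 15/3600 = 20 + 0.883333 + 0.004167 = 20.8875000
  S ⇒ negate
  Longitude: 25′ + 35″ = 25.58333′; 174 + 25.58333/60 = 174.4263889
  E ⇒ keep positive
Point 2:
  φ: degrees = first 2 digits = 0, minutes = 44.3418; 0 + 44.3418/60 = 0.7390300
  S → negative
  Lon: degrees = first 3 digits = 93, minutes = 23.82652; 93 + 23.82652/60 = 93.3971087
  E ⇒ keep positive
Point 3:
  Lat: 49′ + 0.4″ = 49.00667′; 41 + 49.00667/60 = 41.8167778
  N → positive
  Longitude: 23 + 36/60 + 21.5/3600 = 23.6059722
  E → positive
Point 4:
  φ: degrees = first 2 digits = 0, minutes = 46.3168; 0 + 46.3168/60 = 0.7719467
  N ⇒ keep positive
  λ: split at 3 digits → 099° and 47.4505′; 99 + 47.4505/60 = 99.7908417
  W → negative
Point 5:
  φ: 89° + 7/60 + 52/3600 = 89 + 0.116667 + 0.014444 = 89.1311111
  S ⇒ negate
  λ: 179° + 32/60 + 31.65/3600 = 179 + 0.533333 + 0.008792 = 179.5421250
  hemisphere W, so the sign is −
Point 6:
  Lat: 89 + 13/60 + 48/3600 = 89.2300000
  S → negative
  Lon: 145° + 25/60 + 3.1/3600 = 145 + 0.416667 + 0.000861 = 145.4175278
  W → negative

1. -20.887500, 174.426389
2. -0.739030, 93.397109
3. 41.816778, 23.605972
4. 0.771947, -99.790842
5. -89.131111, -179.542125
6. -89.230000, -145.417528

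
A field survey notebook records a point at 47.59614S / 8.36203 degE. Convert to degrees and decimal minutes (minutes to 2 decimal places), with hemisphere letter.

Lat: fractional part 0.596140 → 35.7684 minutes
λ: fractional part 0.362030 → 21.7218 minutes

47° 35.77′ S, 8° 21.72′ E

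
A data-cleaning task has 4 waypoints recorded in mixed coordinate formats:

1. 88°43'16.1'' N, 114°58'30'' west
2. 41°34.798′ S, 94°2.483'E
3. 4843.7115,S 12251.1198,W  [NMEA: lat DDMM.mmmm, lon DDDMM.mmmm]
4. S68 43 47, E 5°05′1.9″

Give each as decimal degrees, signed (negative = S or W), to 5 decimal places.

Point 1:
  Lat: 88° + 43/60 + 16.1/3600 = 88 + 0.716667 + 0.004472 = 88.721139
  N → positive
  λ: 114° + 58/60 + 30/3600 = 114 + 0.966667 + 0.008333 = 114.975000
  W ⇒ negate
Point 2:
  Latitude: 41 + 34.798/60 = 41.579967
  S → negative
  Longitude: 94 + 2.483/60 = 94.041383
  E → positive
Point 3:
  Lat: degrees = first 2 digits = 48, minutes = 43.7115; 48 + 43.7115/60 = 48.728525
  S → negative
  Longitude: split at 3 digits → 122° and 51.1198′; 122 + 51.1198/60 = 122.851997
  W → negative
Point 4:
  Lat: 68° + 43/60 + 47/3600 = 68 + 0.716667 + 0.013056 = 68.729722
  S ⇒ negate
  Longitude: 5° + 5/60 + 1.9/3600 = 5 + 0.083333 + 0.000528 = 5.083861
  E ⇒ keep positive

1. 88.72114, -114.97500
2. -41.57997, 94.04138
3. -48.72853, -122.85200
4. -68.72972, 5.08386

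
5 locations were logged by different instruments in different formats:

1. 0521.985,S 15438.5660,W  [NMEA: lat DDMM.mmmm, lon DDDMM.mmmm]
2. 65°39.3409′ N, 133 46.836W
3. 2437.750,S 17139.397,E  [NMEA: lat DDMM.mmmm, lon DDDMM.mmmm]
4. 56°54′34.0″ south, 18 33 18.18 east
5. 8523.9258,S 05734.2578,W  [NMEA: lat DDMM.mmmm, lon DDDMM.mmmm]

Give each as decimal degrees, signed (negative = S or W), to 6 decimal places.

Point 1:
  Lat: split at 2 digits → 05° and 21.985′; 5 + 21.985/60 = 5.3664167
  S ⇒ negate
  Longitude: split at 3 digits → 154° and 38.566′; 154 + 38.566/60 = 154.6427667
  W → negative
Point 2:
  φ: 65 + 39.3409/60 = 65.6556817
  N ⇒ keep positive
  λ: 133 + 46.836/60 = 133.7806000
  hemisphere W, so the sign is −
Point 3:
  φ: degrees = first 2 digits = 24, minutes = 37.75; 24 + 37.75/60 = 24.6291667
  S ⇒ negate
  Longitude: split at 3 digits → 171° and 39.397′; 171 + 39.397/60 = 171.6566167
  E → positive
Point 4:
  Latitude: 54′ + 34″ = 54.56667′; 56 + 54.56667/60 = 56.9094444
  S ⇒ negate
  λ: 33′ + 18.18″ = 33.30300′; 18 + 33.30300/60 = 18.5550500
  E ⇒ keep positive
Point 5:
  φ: degrees = first 2 digits = 85, minutes = 23.9258; 85 + 23.9258/60 = 85.3987633
  hemisphere S, so the sign is −
  Longitude: split at 3 digits → 057° and 34.2578′; 57 + 34.2578/60 = 57.5709633
  W → negative

1. -5.366417, -154.642767
2. 65.655682, -133.780600
3. -24.629167, 171.656617
4. -56.909444, 18.555050
5. -85.398763, -57.570963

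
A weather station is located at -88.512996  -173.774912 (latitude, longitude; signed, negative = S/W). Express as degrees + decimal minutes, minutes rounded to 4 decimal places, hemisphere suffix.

88° 30.7798′ S, 173° 46.4947′ W

Latitude is negative → S; |value| = 88.512996
Lat: 88° + 0.512996 × 60 = 88° 30.779760′
Longitude is negative → W; |value| = 173.774912
Lon: 173° + 0.774912 × 60 = 173° 46.494720′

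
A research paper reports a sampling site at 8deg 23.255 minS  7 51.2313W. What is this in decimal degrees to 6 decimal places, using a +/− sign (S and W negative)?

Latitude: 23.255′ = 0.387583°; total 8.3875833
hemisphere S, so the sign is −
λ: 7 + 51.2313/60 = 7.8538550
W ⇒ negate

-8.387583, -7.853855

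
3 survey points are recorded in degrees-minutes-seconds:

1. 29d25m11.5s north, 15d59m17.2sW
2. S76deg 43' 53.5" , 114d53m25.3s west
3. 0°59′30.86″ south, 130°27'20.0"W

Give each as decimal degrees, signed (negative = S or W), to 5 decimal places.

1. 29.41986, -15.98811
2. -76.73153, -114.89036
3. -0.99191, -130.45556

Point 1:
  Latitude: 25′ + 11.5″ = 25.19167′; 29 + 25.19167/60 = 29.419861
  N ⇒ keep positive
  λ: 15 + 59/60 + 17.2/3600 = 15.988111
  W → negative
Point 2:
  Latitude: 43′ + 53.5″ = 43.89167′; 76 + 43.89167/60 = 76.731528
  S ⇒ negate
  Longitude: 114 + 53/60 + 25.3/3600 = 114.890361
  W → negative
Point 3:
  Lat: 59′ + 30.86″ = 59.51433′; 0 + 59.51433/60 = 0.991906
  S → negative
  λ: 130 + 27/60 + 20/3600 = 130.455556
  W ⇒ negate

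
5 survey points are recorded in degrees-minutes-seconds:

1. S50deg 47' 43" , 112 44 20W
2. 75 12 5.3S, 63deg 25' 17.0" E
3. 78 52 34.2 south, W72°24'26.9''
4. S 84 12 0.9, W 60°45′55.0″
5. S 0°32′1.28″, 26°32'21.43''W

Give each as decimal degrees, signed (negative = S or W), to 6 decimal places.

Point 1:
  Lat: 47′ + 43″ = 47.71667′; 50 + 47.71667/60 = 50.7952778
  S → negative
  Lon: 44′ + 20″ = 44.33333′; 112 + 44.33333/60 = 112.7388889
  W ⇒ negate
Point 2:
  Latitude: 12′ + 5.3″ = 12.08833′; 75 + 12.08833/60 = 75.2014722
  S → negative
  λ: 63 + 25/60 + 17/3600 = 63.4213889
  E → positive
Point 3:
  Latitude: 78 + 52/60 + 34.2/3600 = 78.8761667
  S ⇒ negate
  Lon: 24′ + 26.9″ = 24.44833′; 72 + 24.44833/60 = 72.4074722
  hemisphere W, so the sign is −
Point 4:
  Lat: 84° + 12/60 + 0.9/3600 = 84 + 0.200000 + 0.000250 = 84.2002500
  S ⇒ negate
  Longitude: 60° + 45/60 + 55/3600 = 60 + 0.750000 + 0.015278 = 60.7652778
  W → negative
Point 5:
  Latitude: 32′ + 1.28″ = 32.02133′; 0 + 32.02133/60 = 0.5336889
  hemisphere S, so the sign is −
  Longitude: 32′ + 21.43″ = 32.35717′; 26 + 32.35717/60 = 26.5392861
  W → negative

1. -50.795278, -112.738889
2. -75.201472, 63.421389
3. -78.876167, -72.407472
4. -84.200250, -60.765278
5. -0.533689, -26.539286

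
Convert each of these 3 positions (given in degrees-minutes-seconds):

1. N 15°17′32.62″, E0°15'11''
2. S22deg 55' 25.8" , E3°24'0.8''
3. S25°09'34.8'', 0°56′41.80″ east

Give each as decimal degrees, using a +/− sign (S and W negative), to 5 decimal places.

1. 15.29239, 0.25306
2. -22.92383, 3.40022
3. -25.15967, 0.94494

Point 1:
  φ: 17′ + 32.62″ = 17.54367′; 15 + 17.54367/60 = 15.292394
  N ⇒ keep positive
  Lon: 0 + 15/60 + 11/3600 = 0.253056
  E → positive
Point 2:
  φ: 55′ + 25.8″ = 55.43000′; 22 + 55.43000/60 = 22.923833
  hemisphere S, so the sign is −
  λ: 3° + 24/60 + 0.8/3600 = 3 + 0.400000 + 0.000222 = 3.400222
  E ⇒ keep positive
Point 3:
  Latitude: 9′ + 34.8″ = 9.58000′; 25 + 9.58000/60 = 25.159667
  S → negative
  λ: 0° + 56/60 + 41.8/3600 = 0 + 0.933333 + 0.011611 = 0.944944
  E → positive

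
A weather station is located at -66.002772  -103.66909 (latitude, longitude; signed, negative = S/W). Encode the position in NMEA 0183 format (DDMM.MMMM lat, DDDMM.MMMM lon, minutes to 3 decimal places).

6600.166,S / 10340.145,W

Latitude is negative → S; |value| = 66.002772
Lat: minutes = (66.002772 − 66) × 60 = 0.16632
Longitude is negative → W; |value| = 103.669090
λ: 103° + 0.669090 × 60 = 103° 40.14540′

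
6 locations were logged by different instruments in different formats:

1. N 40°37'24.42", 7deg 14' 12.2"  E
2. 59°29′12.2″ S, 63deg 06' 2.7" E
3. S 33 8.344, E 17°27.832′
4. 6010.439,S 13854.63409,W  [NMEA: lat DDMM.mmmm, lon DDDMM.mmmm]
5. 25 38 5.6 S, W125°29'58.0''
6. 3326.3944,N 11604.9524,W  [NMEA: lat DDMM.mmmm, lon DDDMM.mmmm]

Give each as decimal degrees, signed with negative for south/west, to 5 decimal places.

1. 40.62345, 7.23672
2. -59.48672, 63.10075
3. -33.13907, 17.46387
4. -60.17398, -138.91057
5. -25.63489, -125.49944
6. 33.43991, -116.08254

Point 1:
  Latitude: 40° + 37/60 + 24.42/3600 = 40 + 0.616667 + 0.006783 = 40.623450
  N → positive
  Lon: 14′ + 12.2″ = 14.20333′; 7 + 14.20333/60 = 7.236722
  E ⇒ keep positive
Point 2:
  Lat: 59° + 29/60 + 12.2/3600 = 59 + 0.483333 + 0.003389 = 59.486722
  S → negative
  Lon: 6′ + 2.7″ = 6.04500′; 63 + 6.04500/60 = 63.100750
  E ⇒ keep positive
Point 3:
  Lat: 33 + 8.344/60 = 33.139067
  S ⇒ negate
  Longitude: 17 + 27.832/60 = 17.463867
  E ⇒ keep positive
Point 4:
  φ: degrees = first 2 digits = 60, minutes = 10.439; 60 + 10.439/60 = 60.173983
  S → negative
  Lon: split at 3 digits → 138° and 54.63409′; 138 + 54.63409/60 = 138.910568
  hemisphere W, so the sign is −
Point 5:
  Latitude: 25° + 38/60 + 5.6/3600 = 25 + 0.633333 + 0.001556 = 25.634889
  S → negative
  λ: 29′ + 58″ = 29.96667′; 125 + 29.96667/60 = 125.499444
  W ⇒ negate
Point 6:
  φ: split at 2 digits → 33° and 26.3944′; 33 + 26.3944/60 = 33.439907
  N ⇒ keep positive
  Longitude: split at 3 digits → 116° and 4.9524′; 116 + 4.9524/60 = 116.082540
  W ⇒ negate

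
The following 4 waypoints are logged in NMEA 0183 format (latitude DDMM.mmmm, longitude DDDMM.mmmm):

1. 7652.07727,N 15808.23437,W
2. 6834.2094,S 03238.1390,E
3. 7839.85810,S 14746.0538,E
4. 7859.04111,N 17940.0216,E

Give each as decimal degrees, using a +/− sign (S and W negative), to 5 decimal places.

1. 76.86795, -158.13724
2. -68.57016, 32.63565
3. -78.66430, 147.76756
4. 78.98402, 179.66703

Point 1:
  Latitude: split at 2 digits → 76° and 52.07727′; 76 + 52.07727/60 = 76.867955
  N → positive
  Longitude: degrees = first 3 digits = 158, minutes = 8.23437; 158 + 8.23437/60 = 158.137240
  W → negative
Point 2:
  Lat: split at 2 digits → 68° and 34.2094′; 68 + 34.2094/60 = 68.570157
  S → negative
  Lon: degrees = first 3 digits = 32, minutes = 38.139; 32 + 38.139/60 = 32.635650
  E ⇒ keep positive
Point 3:
  φ: split at 2 digits → 78° and 39.8581′; 78 + 39.8581/60 = 78.664302
  S ⇒ negate
  Lon: split at 3 digits → 147° and 46.0538′; 147 + 46.0538/60 = 147.767563
  E ⇒ keep positive
Point 4:
  φ: degrees = first 2 digits = 78, minutes = 59.04111; 78 + 59.04111/60 = 78.984019
  N → positive
  λ: degrees = first 3 digits = 179, minutes = 40.0216; 179 + 40.0216/60 = 179.667027
  E → positive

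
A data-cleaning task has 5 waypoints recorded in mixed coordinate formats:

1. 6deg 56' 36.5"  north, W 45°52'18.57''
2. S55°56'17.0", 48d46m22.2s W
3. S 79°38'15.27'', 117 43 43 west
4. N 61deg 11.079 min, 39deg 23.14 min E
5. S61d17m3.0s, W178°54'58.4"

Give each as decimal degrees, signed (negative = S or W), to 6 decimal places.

Point 1:
  Lat: 6 + 56/60 + 36.5/3600 = 6.9434722
  N → positive
  λ: 52′ + 18.57″ = 52.30950′; 45 + 52.30950/60 = 45.8718250
  W → negative
Point 2:
  Latitude: 56′ + 17″ = 56.28333′; 55 + 56.28333/60 = 55.9380556
  S ⇒ negate
  Lon: 48 + 46/60 + 22.2/3600 = 48.7728333
  W → negative
Point 3:
  Lat: 79° + 38/60 + 15.27/3600 = 79 + 0.633333 + 0.004242 = 79.6375750
  hemisphere S, so the sign is −
  λ: 43′ + 43″ = 43.71667′; 117 + 43.71667/60 = 117.7286111
  hemisphere W, so the sign is −
Point 4:
  Latitude: 11.079′ = 0.184650°; total 61.1846500
  N ⇒ keep positive
  λ: 23.14′ = 0.385667°; total 39.3856667
  E → positive
Point 5:
  Lat: 61 + 17/60 + 3/3600 = 61.2841667
  S → negative
  Longitude: 178 + 54/60 + 58.4/3600 = 178.9162222
  hemisphere W, so the sign is −

1. 6.943472, -45.871825
2. -55.938056, -48.772833
3. -79.637575, -117.728611
4. 61.184650, 39.385667
5. -61.284167, -178.916222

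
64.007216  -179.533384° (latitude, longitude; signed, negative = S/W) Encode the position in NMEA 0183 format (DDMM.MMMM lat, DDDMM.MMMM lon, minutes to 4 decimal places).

6400.4330,N / 17932.0030,W

φ: 64° + 0.007216 × 60 = 64° 0.432960′
Longitude is negative → W; |value| = 179.533384
λ: fractional part 0.533384 → 32.003040 minutes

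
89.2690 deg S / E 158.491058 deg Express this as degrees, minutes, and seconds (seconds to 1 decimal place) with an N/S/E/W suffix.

89°16′8.4″ S, 158°29′27.8″ E

Latitude: 0.269000 × 60 = 16.14000′ → 16′, remainder × 60 = 8.400″
Longitude: whole degrees 158; 29.46348′ → 29′ and 27.809″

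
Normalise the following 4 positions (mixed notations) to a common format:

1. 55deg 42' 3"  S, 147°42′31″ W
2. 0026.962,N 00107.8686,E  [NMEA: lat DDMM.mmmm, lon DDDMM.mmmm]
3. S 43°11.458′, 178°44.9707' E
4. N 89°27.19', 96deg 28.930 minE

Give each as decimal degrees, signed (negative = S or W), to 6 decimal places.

1. -55.700833, -147.708611
2. 0.449367, 1.131143
3. -43.190967, 178.749512
4. 89.453167, 96.482167

Point 1:
  φ: 55 + 42/60 + 3/3600 = 55.7008333
  S → negative
  λ: 42′ + 31″ = 42.51667′; 147 + 42.51667/60 = 147.7086111
  W ⇒ negate
Point 2:
  Latitude: split at 2 digits → 00° and 26.962′; 0 + 26.962/60 = 0.4493667
  N ⇒ keep positive
  Longitude: split at 3 digits → 001° and 7.8686′; 1 + 7.8686/60 = 1.1311433
  E → positive
Point 3:
  Latitude: 43 + 11.458/60 = 43.1909667
  hemisphere S, so the sign is −
  Lon: 44.9707′ = 0.749512°; total 178.7495117
  E ⇒ keep positive
Point 4:
  Latitude: 89 + 27.19/60 = 89.4531667
  N → positive
  Longitude: 96 + 28.93/60 = 96.4821667
  E ⇒ keep positive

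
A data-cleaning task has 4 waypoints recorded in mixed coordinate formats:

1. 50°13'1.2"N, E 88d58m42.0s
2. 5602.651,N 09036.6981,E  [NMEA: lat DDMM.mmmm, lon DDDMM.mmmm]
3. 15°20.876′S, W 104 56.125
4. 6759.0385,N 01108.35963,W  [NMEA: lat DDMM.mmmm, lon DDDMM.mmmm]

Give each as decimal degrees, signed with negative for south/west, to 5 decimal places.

1. 50.21700, 88.97833
2. 56.04418, 90.61164
3. -15.34793, -104.93542
4. 67.98398, -11.13933

Point 1:
  φ: 50 + 13/60 + 1.2/3600 = 50.217000
  N → positive
  Longitude: 88 + 58/60 + 42/3600 = 88.978333
  E ⇒ keep positive
Point 2:
  φ: degrees = first 2 digits = 56, minutes = 2.651; 56 + 2.651/60 = 56.044183
  N ⇒ keep positive
  Longitude: split at 3 digits → 090° and 36.6981′; 90 + 36.6981/60 = 90.611635
  E → positive
Point 3:
  φ: 20.876′ = 0.347933°; total 15.347933
  S → negative
  λ: 104 + 56.125/60 = 104.935417
  W → negative
Point 4:
  Lat: degrees = first 2 digits = 67, minutes = 59.0385; 67 + 59.0385/60 = 67.983975
  N → positive
  Lon: degrees = first 3 digits = 11, minutes = 8.35963; 11 + 8.35963/60 = 11.139327
  W ⇒ negate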